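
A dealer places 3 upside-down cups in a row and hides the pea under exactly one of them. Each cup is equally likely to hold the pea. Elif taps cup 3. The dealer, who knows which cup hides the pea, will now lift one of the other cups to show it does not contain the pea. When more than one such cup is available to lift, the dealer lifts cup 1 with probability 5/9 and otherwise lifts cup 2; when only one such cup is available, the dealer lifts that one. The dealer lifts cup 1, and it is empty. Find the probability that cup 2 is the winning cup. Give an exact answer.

9/14

Consider each possible location of the pea in turn.
If it is under cup 1 (prior 1/3): the dealer opened cup 1, so this case is ruled out; weight (1/3)·0 = 0.
If it is under cup 2 (prior 1/3): only cup 1 is available, probability 1; weight (1/3)·1 = 1/3.
If it is under cup 3 (prior 1/3): cup 1 is available, opened with probability 5/9; weight (1/3)·(5/9) = 5/27.
The weights sum to 14/27.
So P(the pea under cup 2 | the dealer opened cup 1) = (1/3) / (14/27) = 9/14.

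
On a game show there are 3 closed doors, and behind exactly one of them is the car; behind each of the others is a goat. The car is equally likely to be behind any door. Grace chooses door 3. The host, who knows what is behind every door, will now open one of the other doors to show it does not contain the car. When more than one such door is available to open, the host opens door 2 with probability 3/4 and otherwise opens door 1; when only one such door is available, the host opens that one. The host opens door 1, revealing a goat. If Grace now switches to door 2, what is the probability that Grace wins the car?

Consider each possible location of the car in turn.
If it is behind door 1 (prior 1/3): the host opened door 1, so this case is ruled out; weight (1/3)·0 = 0.
If it is behind door 2 (prior 1/3): only door 1 is available, probability 1; weight (1/3)·1 = 1/3.
If it is behind door 3 (prior 1/3): door 2 is available but not opened, probability 1/4; weight (1/3)·(1/4) = 1/12.
The weights sum to 5/12.
So P(the car behind door 2 | the host opened door 1) = (1/3) / (5/12) = 4/5.

4/5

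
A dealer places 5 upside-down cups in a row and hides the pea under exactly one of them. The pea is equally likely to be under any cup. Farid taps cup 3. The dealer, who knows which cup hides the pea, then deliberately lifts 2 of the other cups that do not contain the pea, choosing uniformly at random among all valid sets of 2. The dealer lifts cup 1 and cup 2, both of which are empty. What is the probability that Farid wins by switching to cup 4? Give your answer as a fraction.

2/5

Apply Bayes' rule, conditioning on where the pea actually is.
If it is under either of cups 1 and 2 (prior 1/5 each): that cup was opened and seen not to hold the prize — ruled out; weight (1/5)·0 = 0 each.
If it is under cup 3 (prior 1/5): the dealer has 6 equally likely choices, so probability 1/6; weight (1/5)·(1/6) = 1/30.
If it is under either of cups 4 and 5 (prior 1/5 each): the dealer has 3 equally likely choices, so probability 1/3; weight (1/5)·(1/3) = 1/15 each.
The weights sum to 1/6.
So P(the pea under cup 4 | the dealer opened cup 1 and cup 2) = (1/15) / (1/6) = 2/5.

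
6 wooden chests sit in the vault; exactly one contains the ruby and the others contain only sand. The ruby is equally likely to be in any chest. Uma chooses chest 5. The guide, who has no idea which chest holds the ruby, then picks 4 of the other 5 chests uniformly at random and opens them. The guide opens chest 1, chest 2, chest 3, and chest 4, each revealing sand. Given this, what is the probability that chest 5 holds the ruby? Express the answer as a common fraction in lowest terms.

Because the guide chose which chests to open without knowing where the ruby is, the choice is independent of the prize location. Learning that none of the 4 opened chests holds the ruby simply rules out those 4 locations and leaves the remaining 2 chests still equally likely by symmetry.
So P(the ruby in chest 5) = 1/2.

1/2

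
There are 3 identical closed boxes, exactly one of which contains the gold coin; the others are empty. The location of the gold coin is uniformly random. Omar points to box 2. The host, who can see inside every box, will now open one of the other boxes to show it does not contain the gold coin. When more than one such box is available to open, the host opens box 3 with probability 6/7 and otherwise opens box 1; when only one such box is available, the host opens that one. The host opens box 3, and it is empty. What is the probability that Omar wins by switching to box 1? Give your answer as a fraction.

7/13

Consider each possible location of the gold coin in turn.
If it is in box 1 (prior 1/3): only box 3 is available, probability 1; weight (1/3)·1 = 1/3.
If it is in box 2 (prior 1/3): box 3 is available, opened with probability 6/7; weight (1/3)·(6/7) = 2/7.
If it is in box 3 (prior 1/3): the host opened box 3, so this case is ruled out; weight (1/3)·0 = 0.
The weights sum to 13/21.
So P(the gold coin in box 1 | the host opened box 3) = (1/3) / (13/21) = 7/13.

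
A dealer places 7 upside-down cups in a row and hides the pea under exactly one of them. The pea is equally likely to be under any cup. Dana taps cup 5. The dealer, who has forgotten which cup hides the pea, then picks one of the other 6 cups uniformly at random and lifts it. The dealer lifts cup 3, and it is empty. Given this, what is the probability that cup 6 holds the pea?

Because the dealer chose which cup to lift without knowing where the pea is, the choice is independent of the prize location. Learning that cup 3 does not hold the pea simply rules out that one location and leaves the remaining 6 cups still equally likely by symmetry.
So P(the pea under cup 6) = 1/6.

1/6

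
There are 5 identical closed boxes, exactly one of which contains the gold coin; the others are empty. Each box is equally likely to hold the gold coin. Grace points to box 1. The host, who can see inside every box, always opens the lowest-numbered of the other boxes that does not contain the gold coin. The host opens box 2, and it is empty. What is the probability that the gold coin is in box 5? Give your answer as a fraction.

1/4

Apply Bayes' rule, conditioning on where the gold coin actually is.
If it is in any of boxes 1, 3, 4, and 5 (prior 1/5 each): box 2 is the lowest-numbered option available, probability 1; weight (1/5)·1 = 1/5 each.
If it is in box 2 (prior 1/5): the host opened box 2, so this case is ruled out; weight (1/5)·0 = 0.
The weights sum to 4/5.
So P(the gold coin in box 5 | the host opened box 2) = (1/5) / (4/5) = 1/4.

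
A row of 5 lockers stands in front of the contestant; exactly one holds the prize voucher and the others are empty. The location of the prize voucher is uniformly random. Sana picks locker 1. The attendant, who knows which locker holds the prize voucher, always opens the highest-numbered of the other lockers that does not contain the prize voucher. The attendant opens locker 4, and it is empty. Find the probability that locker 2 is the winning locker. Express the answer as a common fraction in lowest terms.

Apply Bayes' rule, conditioning on where the prize voucher actually is.
If it is in any of lockers 1, 2, and 3 (prior 1/5 each): the attendant would have opened locker 5 instead, probability 0; weight (1/5)·0 = 0 each.
If it is in locker 4 (prior 1/5): the attendant opened locker 4, so this case is ruled out; weight (1/5)·0 = 0.
If it is in locker 5 (prior 1/5): locker 4 is the highest-numbered option available, probability 1; weight (1/5)·1 = 1/5.
The weights sum to 1/5.
So P(the prize voucher in locker 2 | the attendant opened locker 4) = 0 / (1/5) = 0.

0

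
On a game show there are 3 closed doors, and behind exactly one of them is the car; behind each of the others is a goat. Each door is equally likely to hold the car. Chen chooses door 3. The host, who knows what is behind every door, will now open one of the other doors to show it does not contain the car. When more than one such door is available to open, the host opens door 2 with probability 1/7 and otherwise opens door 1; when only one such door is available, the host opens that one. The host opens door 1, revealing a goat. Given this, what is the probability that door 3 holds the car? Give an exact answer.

Consider each possible location of the car in turn.
If it is behind door 1 (prior 1/3): the host opened door 1, so this case is ruled out; weight (1/3)·0 = 0.
If it is behind door 2 (prior 1/3): only door 1 is available, probability 1; weight (1/3)·1 = 1/3.
If it is behind door 3 (prior 1/3): door 2 is available but not opened, probability 6/7; weight (1/3)·(6/7) = 2/7.
The weights sum to 13/21.
So P(the car behind door 3 | the host opened door 1) = (2/7) / (13/21) = 6/13.

6/13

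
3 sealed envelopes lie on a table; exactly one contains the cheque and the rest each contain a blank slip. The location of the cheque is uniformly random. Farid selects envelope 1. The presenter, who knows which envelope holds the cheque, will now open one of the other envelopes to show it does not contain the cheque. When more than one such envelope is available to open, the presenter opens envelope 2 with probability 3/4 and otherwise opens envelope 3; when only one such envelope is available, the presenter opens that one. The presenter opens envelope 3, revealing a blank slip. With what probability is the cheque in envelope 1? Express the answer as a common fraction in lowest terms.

1/5

Condition on the true location of the cheque.
If it is in envelope 1 (prior 1/3): envelope 2 is available but not opened, probability 1/4; weight (1/3)·(1/4) = 1/12.
If it is in envelope 2 (prior 1/3): only envelope 3 is available, probability 1; weight (1/3)·1 = 1/3.
If it is in envelope 3 (prior 1/3): the presenter opened envelope 3, so this case is ruled out; weight (1/3)·0 = 0.
The weights sum to 5/12.
So P(the cheque in envelope 1 | the presenter opened envelope 3) = (1/12) / (5/12) = 1/5.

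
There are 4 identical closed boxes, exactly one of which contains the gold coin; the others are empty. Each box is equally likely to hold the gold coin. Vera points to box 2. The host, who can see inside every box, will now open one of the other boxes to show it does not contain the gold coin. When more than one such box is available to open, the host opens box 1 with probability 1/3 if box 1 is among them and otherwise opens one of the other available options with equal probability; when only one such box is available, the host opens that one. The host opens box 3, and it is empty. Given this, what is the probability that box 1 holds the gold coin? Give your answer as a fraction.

Consider each possible location of the gold coin in turn.
If it is in box 1 (prior 1/4): box 1 holds the prize so is unavailable; the host chooses uniformly among the 2 others, probability 1/2; weight (1/4)·(1/2) = 1/8.
If it is in box 2 (prior 1/4): box 1 is available but not opened; box 3 gets probability (1 − 1/3)/2 = 1/3; weight (1/4)·(1/3) = 1/12.
If it is in box 3 (prior 1/4): the host opened box 3, so this case is ruled out; weight (1/4)·0 = 0.
If it is in box 4 (prior 1/4): box 1 is available but not opened, probability 2/3; weight (1/4)·(2/3) = 1/6.
The weights sum to 3/8.
So P(the gold coin in box 1 | the host opened box 3) = (1/8) / (3/8) = 1/3.

1/3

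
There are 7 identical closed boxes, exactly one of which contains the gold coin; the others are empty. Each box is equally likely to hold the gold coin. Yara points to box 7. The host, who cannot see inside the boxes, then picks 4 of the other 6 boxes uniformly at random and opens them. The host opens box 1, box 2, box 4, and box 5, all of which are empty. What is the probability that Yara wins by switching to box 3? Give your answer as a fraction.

1/3

Consider each possible location of the gold coin in turn.
If it is in any of boxes 1, 2, 4, and 5 (prior 1/7 each): that box was opened and seen not to hold the prize — ruled out; weight (1/7)·0 = 0 each.
If it is in any of boxes 3, 6, and 7 (prior 1/7 each): the host picks exactly this set with probability 1/15 regardless, and none is the prize; weight (1/7)·(1/15) = 1/105 each.
The weights sum to 1/35.
So P(the gold coin in box 3 | the host opened box 1, box 2, box 4, and box 5) = (1/105) / (1/35) = 1/3.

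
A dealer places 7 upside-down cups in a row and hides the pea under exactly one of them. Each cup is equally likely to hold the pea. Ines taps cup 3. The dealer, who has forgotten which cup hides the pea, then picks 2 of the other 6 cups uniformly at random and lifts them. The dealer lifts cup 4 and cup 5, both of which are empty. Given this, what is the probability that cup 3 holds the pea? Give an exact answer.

Consider each possible location of the pea in turn.
If it is under any of cups 1, 2, 3, 6, and 7 (prior 1/7 each): the dealer picks exactly this set with probability 1/15 regardless, and none is the prize; weight (1/7)·(1/15) = 1/105 each.
If it is under either of cups 4 and 5 (prior 1/7 each): that cup was opened and seen not to hold the prize — ruled out; weight (1/7)·0 = 0 each.
The weights sum to 1/21.
So P(the pea under cup 3 | the dealer opened cup 4 and cup 5) = (1/105) / (1/21) = 1/5.

1/5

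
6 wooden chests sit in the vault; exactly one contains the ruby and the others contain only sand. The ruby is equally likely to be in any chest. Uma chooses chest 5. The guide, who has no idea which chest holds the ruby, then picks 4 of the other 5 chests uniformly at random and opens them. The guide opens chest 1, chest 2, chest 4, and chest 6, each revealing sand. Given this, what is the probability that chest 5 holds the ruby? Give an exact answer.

1/2

Apply Bayes' rule, conditioning on where the ruby actually is.
If it is in any of chests 1, 2, 4, and 6 (prior 1/6 each): that chest was opened and seen not to hold the prize — ruled out; weight (1/6)·0 = 0 each.
If it is in either of chests 3 and 5 (prior 1/6 each): the guide picks exactly this set with probability 1/5 regardless, and none is the prize; weight (1/6)·(1/5) = 1/30 each.
The weights sum to 1/15.
So P(the ruby in chest 5 | the guide opened chest 1, chest 2, chest 4, and chest 6) = (1/30) / (1/15) = 1/2.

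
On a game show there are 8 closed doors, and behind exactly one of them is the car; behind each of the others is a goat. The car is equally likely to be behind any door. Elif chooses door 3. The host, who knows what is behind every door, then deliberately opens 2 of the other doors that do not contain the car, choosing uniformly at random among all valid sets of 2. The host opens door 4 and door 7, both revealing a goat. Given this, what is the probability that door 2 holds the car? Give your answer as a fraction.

7/40

Consider each possible location of the car in turn.
If it is behind any of doors 1, 2, 5, 6, and 8 (prior 1/8 each): the host has 15 equally likely choices, so probability 1/15; weight (1/8)·(1/15) = 1/120 each.
If it is behind door 3 (prior 1/8): the host has 21 equally likely choices, so probability 1/21; weight (1/8)·(1/21) = 1/168.
If it is behind either of doors 4 and 7 (prior 1/8 each): that door was opened and seen not to hold the prize — ruled out; weight (1/8)·0 = 0 each.
The weights sum to 1/21.
So P(the car behind door 2 | the host opened door 4 and door 7) = (1/120) / (1/21) = 7/40.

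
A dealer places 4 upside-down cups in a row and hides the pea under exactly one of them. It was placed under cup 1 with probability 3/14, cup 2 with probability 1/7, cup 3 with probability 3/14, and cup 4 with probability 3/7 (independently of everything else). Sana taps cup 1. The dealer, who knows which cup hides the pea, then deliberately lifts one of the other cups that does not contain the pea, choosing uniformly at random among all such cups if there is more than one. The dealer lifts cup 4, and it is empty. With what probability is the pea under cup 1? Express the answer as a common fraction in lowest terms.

Consider each possible location of the pea in turn.
If it is under cup 1 (prior 3/14): the dealer has 3 equally likely choices, so probability 1/3; weight (3/14)·(1/3) = 1/14.
If it is under cup 2 (prior 1/7): the dealer has 2 equally likely choices, so probability 1/2; weight (1/7)·(1/2) = 1/14.
If it is under cup 3 (prior 3/14): the dealer has 2 equally likely choices, so probability 1/2; weight (3/14)·(1/2) = 3/28.
If it is under cup 4 (prior 3/7): the dealer opened cup 4, so this case is ruled out; weight (3/7)·0 = 0.
The weights sum to 1/4.
So P(the pea under cup 1 | the dealer opened cup 4) = (1/14) / (1/4) = 2/7.

2/7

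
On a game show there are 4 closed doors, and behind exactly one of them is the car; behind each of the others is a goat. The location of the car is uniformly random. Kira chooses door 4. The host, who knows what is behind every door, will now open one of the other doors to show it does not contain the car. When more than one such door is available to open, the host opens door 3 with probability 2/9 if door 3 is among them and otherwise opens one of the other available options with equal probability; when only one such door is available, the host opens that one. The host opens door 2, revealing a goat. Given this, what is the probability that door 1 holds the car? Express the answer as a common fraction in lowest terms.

Consider each possible location of the car in turn.
If it is behind door 1 (prior 1/4): door 3 is available but not opened, probability 7/9; weight (1/4)·(7/9) = 7/36.
If it is behind door 2 (prior 1/4): the host opened door 2, so this case is ruled out; weight (1/4)·0 = 0.
If it is behind door 3 (prior 1/4): door 3 holds the prize so is unavailable; the host chooses uniformly among the 2 others, probability 1/2; weight (1/4)·(1/2) = 1/8.
If it is behind door 4 (prior 1/4): door 3 is available but not opened; door 2 gets probability (1 − 2/9)/2 = 7/18; weight (1/4)·(7/18) = 7/72.
The weights sum to 5/12.
So P(the car behind door 1 | the host opened door 2) = (7/36) / (5/12) = 7/15.

7/15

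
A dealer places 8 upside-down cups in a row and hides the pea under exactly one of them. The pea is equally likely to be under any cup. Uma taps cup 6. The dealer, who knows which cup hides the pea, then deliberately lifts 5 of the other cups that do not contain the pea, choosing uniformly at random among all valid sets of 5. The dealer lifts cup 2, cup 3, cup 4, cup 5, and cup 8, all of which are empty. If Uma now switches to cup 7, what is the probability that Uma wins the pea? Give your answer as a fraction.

Apply Bayes' rule, conditioning on where the pea actually is.
If it is under either of cups 1 and 7 (prior 1/8 each): the dealer has 6 equally likely choices, so probability 1/6; weight (1/8)·(1/6) = 1/48 each.
If it is under any of cups 2, 3, 4, 5, and 8 (prior 1/8 each): that cup was opened and seen not to hold the prize — ruled out; weight (1/8)·0 = 0 each.
If it is under cup 6 (prior 1/8): the dealer has 21 equally likely choices, so probability 1/21; weight (1/8)·(1/21) = 1/168.
The weights sum to 1/21.
So P(the pea under cup 7 | the dealer opened cup 2, cup 3, cup 4, cup 5, and cup 8) = (1/48) / (1/21) = 7/16.

7/16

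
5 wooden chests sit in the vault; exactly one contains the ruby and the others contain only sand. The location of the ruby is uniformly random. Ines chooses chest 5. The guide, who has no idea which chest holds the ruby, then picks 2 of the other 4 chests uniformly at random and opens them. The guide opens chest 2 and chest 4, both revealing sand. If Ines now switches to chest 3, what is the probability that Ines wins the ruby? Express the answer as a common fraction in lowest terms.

Consider each possible location of the ruby in turn.
If it is in any of chests 1, 3, and 5 (prior 1/5 each): the guide picks exactly this set with probability 1/6 regardless, and none is the prize; weight (1/5)·(1/6) = 1/30 each.
If it is in either of chests 2 and 4 (prior 1/5 each): that chest was opened and seen not to hold the prize — ruled out; weight (1/5)·0 = 0 each.
The weights sum to 1/10.
So P(the ruby in chest 3 | the guide opened chest 2 and chest 4) = (1/30) / (1/10) = 1/3.

1/3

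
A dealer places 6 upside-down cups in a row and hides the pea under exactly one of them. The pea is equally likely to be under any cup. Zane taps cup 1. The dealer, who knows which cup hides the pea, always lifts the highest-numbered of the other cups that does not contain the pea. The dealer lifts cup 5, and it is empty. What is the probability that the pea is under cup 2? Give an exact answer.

0

Apply Bayes' rule, conditioning on where the pea actually is.
If it is under any of cups 1, 2, 3, and 4 (prior 1/6 each): the dealer would have opened cup 6 instead, probability 0; weight (1/6)·0 = 0 each.
If it is under cup 5 (prior 1/6): the dealer opened cup 5, so this case is ruled out; weight (1/6)·0 = 0.
If it is under cup 6 (prior 1/6): cup 5 is the highest-numbered option available, probability 1; weight (1/6)·1 = 1/6.
The weights sum to 1/6.
So P(the pea under cup 2 | the dealer opened cup 5) = 0 / (1/6) = 0.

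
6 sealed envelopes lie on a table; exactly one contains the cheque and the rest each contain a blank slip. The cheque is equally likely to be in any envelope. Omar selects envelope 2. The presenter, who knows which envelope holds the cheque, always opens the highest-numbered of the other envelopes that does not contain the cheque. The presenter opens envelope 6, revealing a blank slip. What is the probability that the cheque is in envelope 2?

1/5

Condition on the true location of the cheque.
If it is in any of envelopes 1, 2, 3, 4, and 5 (prior 1/6 each): envelope 6 is the highest-numbered option available, probability 1; weight (1/6)·1 = 1/6 each.
If it is in envelope 6 (prior 1/6): the presenter opened envelope 6, so this case is ruled out; weight (1/6)·0 = 0.
The weights sum to 5/6.
So P(the cheque in envelope 2 | the presenter opened envelope 6) = (1/6) / (5/6) = 1/5.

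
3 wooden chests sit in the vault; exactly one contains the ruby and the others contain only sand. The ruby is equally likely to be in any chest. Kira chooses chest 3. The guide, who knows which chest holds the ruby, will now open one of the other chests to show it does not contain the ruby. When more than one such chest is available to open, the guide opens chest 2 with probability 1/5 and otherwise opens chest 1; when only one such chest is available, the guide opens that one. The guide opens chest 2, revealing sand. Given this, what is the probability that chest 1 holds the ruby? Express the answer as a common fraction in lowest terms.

Apply Bayes' rule, conditioning on where the ruby actually is.
If it is in chest 1 (prior 1/3): only chest 2 is available, probability 1; weight (1/3)·1 = 1/3.
If it is in chest 2 (prior 1/3): the guide opened chest 2, so this case is ruled out; weight (1/3)·0 = 0.
If it is in chest 3 (prior 1/3): chest 2 is available, opened with probability 1/5; weight (1/3)·(1/5) = 1/15.
The weights sum to 2/5.
So P(the ruby in chest 1 | the guide opened chest 2) = (1/3) / (2/5) = 5/6.

5/6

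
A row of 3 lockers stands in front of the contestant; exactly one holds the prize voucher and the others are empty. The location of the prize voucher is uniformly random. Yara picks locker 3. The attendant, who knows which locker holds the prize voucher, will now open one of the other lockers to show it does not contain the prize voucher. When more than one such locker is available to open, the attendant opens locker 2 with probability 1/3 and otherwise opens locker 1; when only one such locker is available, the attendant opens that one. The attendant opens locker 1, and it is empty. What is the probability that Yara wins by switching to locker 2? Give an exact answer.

Consider each possible location of the prize voucher in turn.
If it is in locker 1 (prior 1/3): the attendant opened locker 1, so this case is ruled out; weight (1/3)·0 = 0.
If it is in locker 2 (prior 1/3): only locker 1 is available, probability 1; weight (1/3)·1 = 1/3.
If it is in locker 3 (prior 1/3): locker 2 is available but not opened, probability 2/3; weight (1/3)·(2/3) = 2/9.
The weights sum to 5/9.
So P(the prize voucher in locker 2 | the attendant opened locker 1) = (1/3) / (5/9) = 3/5.

3/5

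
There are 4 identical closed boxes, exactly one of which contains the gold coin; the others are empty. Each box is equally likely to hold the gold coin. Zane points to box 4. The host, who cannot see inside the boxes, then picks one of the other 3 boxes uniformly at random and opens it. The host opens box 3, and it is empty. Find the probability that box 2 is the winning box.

1/3

Because the host chose which box to open without knowing where the gold coin is, the choice is independent of the prize location. Learning that box 3 does not hold the gold coin simply rules out that one location and leaves the remaining 3 boxes still equally likely by symmetry.
So P(the gold coin in box 2) = 1/3.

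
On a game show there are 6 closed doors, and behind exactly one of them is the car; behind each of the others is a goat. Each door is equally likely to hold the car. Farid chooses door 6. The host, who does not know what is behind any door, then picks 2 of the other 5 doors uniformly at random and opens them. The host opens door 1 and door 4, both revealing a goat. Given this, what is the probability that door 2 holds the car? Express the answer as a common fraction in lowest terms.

1/4

Because the host chose which doors to open without knowing where the car is, the choice is independent of the prize location. Learning that none of the 2 opened doors holds the car simply rules out those 2 locations and leaves the remaining 4 doors still equally likely by symmetry.
So P(the car behind door 2) = 1/4.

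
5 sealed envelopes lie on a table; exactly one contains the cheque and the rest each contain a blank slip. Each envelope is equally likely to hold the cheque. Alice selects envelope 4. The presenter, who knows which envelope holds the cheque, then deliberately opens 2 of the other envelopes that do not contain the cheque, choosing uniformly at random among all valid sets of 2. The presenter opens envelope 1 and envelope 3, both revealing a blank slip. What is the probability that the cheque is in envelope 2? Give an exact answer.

2/5

Consider each possible location of the cheque in turn.
If it is in either of envelopes 1 and 3 (prior 1/5 each): that envelope was opened and seen not to hold the prize — ruled out; weight (1/5)·0 = 0 each.
If it is in either of envelopes 2 and 5 (prior 1/5 each): the presenter has 3 equally likely choices, so probability 1/3; weight (1/5)·(1/3) = 1/15 each.
If it is in envelope 4 (prior 1/5): the presenter has 6 equally likely choices, so probability 1/6; weight (1/5)·(1/6) = 1/30.
The weights sum to 1/6.
So P(the cheque in envelope 2 | the presenter opened envelope 1 and envelope 3) = (1/15) / (1/6) = 2/5.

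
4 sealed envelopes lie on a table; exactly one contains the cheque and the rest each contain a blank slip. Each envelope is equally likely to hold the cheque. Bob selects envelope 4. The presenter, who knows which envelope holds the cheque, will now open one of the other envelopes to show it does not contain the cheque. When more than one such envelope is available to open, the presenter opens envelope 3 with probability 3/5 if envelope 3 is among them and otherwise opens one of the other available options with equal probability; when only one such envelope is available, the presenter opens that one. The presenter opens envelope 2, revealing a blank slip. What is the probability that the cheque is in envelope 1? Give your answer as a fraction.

Apply Bayes' rule, conditioning on where the cheque actually is.
If it is in envelope 1 (prior 1/4): envelope 3 is available but not opened, probability 2/5; weight (1/4)·(2/5) = 1/10.
If it is in envelope 2 (prior 1/4): the presenter opened envelope 2, so this case is ruled out; weight (1/4)·0 = 0.
If it is in envelope 3 (prior 1/4): envelope 3 holds the prize so is unavailable; the presenter chooses uniformly among the 2 others, probability 1/2; weight (1/4)·(1/2) = 1/8.
If it is in envelope 4 (prior 1/4): envelope 3 is available but not opened; envelope 2 gets probability (1 − 3/5)/2 = 1/5; weight (1/4)·(1/5) = 1/20.
The weights sum to 11/40.
So P(the cheque in envelope 1 | the presenter opened envelope 2) = (1/10) / (11/40) = 4/11.

4/11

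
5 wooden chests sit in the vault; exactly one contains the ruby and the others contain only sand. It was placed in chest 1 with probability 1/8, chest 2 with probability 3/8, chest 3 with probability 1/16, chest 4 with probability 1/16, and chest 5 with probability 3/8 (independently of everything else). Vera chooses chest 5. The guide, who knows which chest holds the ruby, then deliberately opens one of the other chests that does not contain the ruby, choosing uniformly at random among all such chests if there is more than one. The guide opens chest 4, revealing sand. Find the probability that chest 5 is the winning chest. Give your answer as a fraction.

Apply Bayes' rule, conditioning on where the ruby actually is.
If it is in chest 1 (prior 1/8): the guide has 3 equally likely choices, so probability 1/3; weight (1/8)·(1/3) = 1/24.
If it is in chest 2 (prior 3/8): the guide has 3 equally likely choices, so probability 1/3; weight (3/8)·(1/3) = 1/8.
If it is in chest 3 (prior 1/16): the guide has 3 equally likely choices, so probability 1/3; weight (1/16)·(1/3) = 1/48.
If it is in chest 4 (prior 1/16): the guide opened chest 4, so this case is ruled out; weight (1/16)·0 = 0.
If it is in chest 5 (prior 3/8): the guide has 4 equally likely choices, so probability 1/4; weight (3/8)·(1/4) = 3/32.
The weights sum to 9/32.
So P(the ruby in chest 5 | the guide opened chest 4) = (3/32) / (9/32) = 1/3.

1/3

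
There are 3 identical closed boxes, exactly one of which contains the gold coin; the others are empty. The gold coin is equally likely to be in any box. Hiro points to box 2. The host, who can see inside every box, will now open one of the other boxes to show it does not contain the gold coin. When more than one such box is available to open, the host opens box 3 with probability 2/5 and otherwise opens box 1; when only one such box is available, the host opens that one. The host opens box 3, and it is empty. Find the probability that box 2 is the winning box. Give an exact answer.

2/7

Apply Bayes' rule, conditioning on where the gold coin actually is.
If it is in box 1 (prior 1/3): only box 3 is available, probability 1; weight (1/3)·1 = 1/3.
If it is in box 2 (prior 1/3): box 3 is available, opened with probability 2/5; weight (1/3)·(2/5) = 2/15.
If it is in box 3 (prior 1/3): the host opened box 3, so this case is ruled out; weight (1/3)·0 = 0.
The weights sum to 7/15.
So P(the gold coin in box 2 | the host opened box 3) = (2/15) / (7/15) = 2/7.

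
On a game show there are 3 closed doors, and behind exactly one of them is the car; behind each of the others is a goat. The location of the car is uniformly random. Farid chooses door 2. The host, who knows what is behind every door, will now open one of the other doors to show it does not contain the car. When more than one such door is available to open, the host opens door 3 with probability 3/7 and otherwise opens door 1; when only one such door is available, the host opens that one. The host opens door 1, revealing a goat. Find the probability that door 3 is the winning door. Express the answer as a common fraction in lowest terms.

Apply Bayes' rule, conditioning on where the car actually is.
If it is behind door 1 (prior 1/3): the host opened door 1, so this case is ruled out; weight (1/3)·0 = 0.
If it is behind door 2 (prior 1/3): door 3 is available but not opened, probability 4/7; weight (1/3)·(4/7) = 4/21.
If it is behind door 3 (prior 1/3): only door 1 is available, probability 1; weight (1/3)·1 = 1/3.
The weights sum to 11/21.
So P(the car behind door 3 | the host opened door 1) = (1/3) / (11/21) = 7/11.

7/11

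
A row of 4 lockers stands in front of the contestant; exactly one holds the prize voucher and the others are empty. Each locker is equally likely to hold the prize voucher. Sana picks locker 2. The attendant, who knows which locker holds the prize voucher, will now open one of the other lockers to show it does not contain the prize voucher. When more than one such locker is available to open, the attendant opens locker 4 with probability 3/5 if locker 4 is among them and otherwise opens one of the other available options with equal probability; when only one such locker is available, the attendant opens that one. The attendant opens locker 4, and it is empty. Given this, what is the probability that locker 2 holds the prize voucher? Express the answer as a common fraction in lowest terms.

Condition on the true location of the prize voucher.
If it is in any of lockers 1, 2, and 3 (prior 1/4 each): locker 4 is available, opened with probability 3/5; weight (1/4)·(3/5) = 3/20 each.
If it is in locker 4 (prior 1/4): the attendant opened locker 4, so this case is ruled out; weight (1/4)·0 = 0.
The weights sum to 9/20.
So P(the prize voucher in locker 2 | the attendant opened locker 4) = (3/20) / (9/20) = 1/3.

1/3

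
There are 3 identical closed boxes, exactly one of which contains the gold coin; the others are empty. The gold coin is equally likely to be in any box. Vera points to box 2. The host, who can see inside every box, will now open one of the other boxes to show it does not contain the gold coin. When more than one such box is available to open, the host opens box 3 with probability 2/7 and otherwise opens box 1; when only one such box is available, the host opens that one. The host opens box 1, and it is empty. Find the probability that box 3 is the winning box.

Apply Bayes' rule, conditioning on where the gold coin actually is.
If it is in box 1 (prior 1/3): the host opened box 1, so this case is ruled out; weight (1/3)·0 = 0.
If it is in box 2 (prior 1/3): box 3 is available but not opened, probability 5/7; weight (1/3)·(5/7) = 5/21.
If it is in box 3 (prior 1/3): only box 1 is available, probability 1; weight (1/3)·1 = 1/3.
The weights sum to 4/7.
So P(the gold coin in box 3 | the host opened box 1) = (1/3) / (4/7) = 7/12.

7/12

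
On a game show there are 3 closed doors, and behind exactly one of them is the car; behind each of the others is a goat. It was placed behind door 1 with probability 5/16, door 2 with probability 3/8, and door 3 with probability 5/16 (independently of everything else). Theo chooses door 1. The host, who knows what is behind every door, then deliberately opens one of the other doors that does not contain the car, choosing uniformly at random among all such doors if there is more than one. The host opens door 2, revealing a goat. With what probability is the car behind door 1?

1/3

Condition on the true location of the car.
If it is behind door 1 (prior 5/16): the host has 2 equally likely choices, so probability 1/2; weight (5/16)·(1/2) = 5/32.
If it is behind door 2 (prior 3/8): the host opened door 2, so this case is ruled out; weight (3/8)·0 = 0.
If it is behind door 3 (prior 5/16): the host has no choice, probability 1; weight (5/16)·1 = 5/16.
The weights sum to 15/32.
So P(the car behind door 1 | the host opened door 2) = (5/32) / (15/32) = 1/3.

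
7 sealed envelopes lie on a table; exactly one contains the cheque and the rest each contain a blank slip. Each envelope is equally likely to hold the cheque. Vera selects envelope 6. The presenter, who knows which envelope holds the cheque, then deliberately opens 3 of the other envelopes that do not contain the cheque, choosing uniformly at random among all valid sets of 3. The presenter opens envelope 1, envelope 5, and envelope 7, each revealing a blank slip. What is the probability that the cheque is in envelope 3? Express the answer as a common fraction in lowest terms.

2/7

Consider each possible location of the cheque in turn.
If it is in any of envelopes 1, 5, and 7 (prior 1/7 each): that envelope was opened and seen not to hold the prize — ruled out; weight (1/7)·0 = 0 each.
If it is in any of envelopes 2, 3, and 4 (prior 1/7 each): the presenter has 10 equally likely choices, so probability 1/10; weight (1/7)·(1/10) = 1/70 each.
If it is in envelope 6 (prior 1/7): the presenter has 20 equally likely choices, so probability 1/20; weight (1/7)·(1/20) = 1/140.
The weights sum to 1/20.
So P(the cheque in envelope 3 | the presenter opened envelope 1, envelope 5, and envelope 7) = (1/70) / (1/20) = 2/7.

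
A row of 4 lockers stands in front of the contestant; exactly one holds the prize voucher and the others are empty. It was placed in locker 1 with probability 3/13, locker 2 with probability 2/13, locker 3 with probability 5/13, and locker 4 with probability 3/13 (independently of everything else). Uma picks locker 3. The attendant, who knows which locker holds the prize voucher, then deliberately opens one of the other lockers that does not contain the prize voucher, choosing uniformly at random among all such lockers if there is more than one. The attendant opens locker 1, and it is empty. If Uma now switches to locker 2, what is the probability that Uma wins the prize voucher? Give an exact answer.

6/25

Apply Bayes' rule, conditioning on where the prize voucher actually is.
If it is in locker 1 (prior 3/13): the attendant opened locker 1, so this case is ruled out; weight (3/13)·0 = 0.
If it is in locker 2 (prior 2/13): the attendant has 2 equally likely choices, so probability 1/2; weight (2/13)·(1/2) = 1/13.
If it is in locker 3 (prior 5/13): the attendant has 3 equally likely choices, so probability 1/3; weight (5/13)·(1/3) = 5/39.
If it is in locker 4 (prior 3/13): the attendant has 2 equally likely choices, so probability 1/2; weight (3/13)·(1/2) = 3/26.
The weights sum to 25/78.
So P(the prize voucher in locker 2 | the attendant opened locker 1) = (1/13) / (25/78) = 6/25.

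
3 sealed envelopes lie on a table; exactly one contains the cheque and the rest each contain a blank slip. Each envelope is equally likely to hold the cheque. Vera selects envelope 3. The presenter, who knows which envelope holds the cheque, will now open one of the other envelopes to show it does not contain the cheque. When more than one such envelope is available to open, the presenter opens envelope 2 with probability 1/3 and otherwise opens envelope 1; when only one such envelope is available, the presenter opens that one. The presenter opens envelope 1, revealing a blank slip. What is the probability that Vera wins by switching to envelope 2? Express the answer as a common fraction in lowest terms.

Apply Bayes' rule, conditioning on where the cheque actually is.
If it is in envelope 1 (prior 1/3): the presenter opened envelope 1, so this case is ruled out; weight (1/3)·0 = 0.
If it is in envelope 2 (prior 1/3): only envelope 1 is available, probability 1; weight (1/3)·1 = 1/3.
If it is in envelope 3 (prior 1/3): envelope 2 is available but not opened, probability 2/3; weight (1/3)·(2/3) = 2/9.
The weights sum to 5/9.
So P(the cheque in envelope 2 | the presenter opened envelope 1) = (1/3) / (5/9) = 3/5.

3/5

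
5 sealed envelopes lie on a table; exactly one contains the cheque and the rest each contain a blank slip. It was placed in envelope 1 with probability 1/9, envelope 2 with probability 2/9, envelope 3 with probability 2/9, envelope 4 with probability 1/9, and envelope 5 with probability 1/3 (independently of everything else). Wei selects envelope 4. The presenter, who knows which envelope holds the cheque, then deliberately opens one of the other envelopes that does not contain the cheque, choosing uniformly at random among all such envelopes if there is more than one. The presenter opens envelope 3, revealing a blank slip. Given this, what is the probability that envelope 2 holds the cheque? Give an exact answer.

8/27

Condition on the true location of the cheque.
If it is in envelope 1 (prior 1/9): the presenter has 3 equally likely choices, so probability 1/3; weight (1/9)·(1/3) = 1/27.
If it is in envelope 2 (prior 2/9): the presenter has 3 equally likely choices, so probability 1/3; weight (2/9)·(1/3) = 2/27.
If it is in envelope 3 (prior 2/9): the presenter opened envelope 3, so this case is ruled out; weight (2/9)·0 = 0.
If it is in envelope 4 (prior 1/9): the presenter has 4 equally likely choices, so probability 1/4; weight (1/9)·(1/4) = 1/36.
If it is in envelope 5 (prior 1/3): the presenter has 3 equally likely choices, so probability 1/3; weight (1/3)·(1/3) = 1/9.
The weights sum to 1/4.
So P(the cheque in envelope 2 | the presenter opened envelope 3) = (2/27) / (1/4) = 8/27.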